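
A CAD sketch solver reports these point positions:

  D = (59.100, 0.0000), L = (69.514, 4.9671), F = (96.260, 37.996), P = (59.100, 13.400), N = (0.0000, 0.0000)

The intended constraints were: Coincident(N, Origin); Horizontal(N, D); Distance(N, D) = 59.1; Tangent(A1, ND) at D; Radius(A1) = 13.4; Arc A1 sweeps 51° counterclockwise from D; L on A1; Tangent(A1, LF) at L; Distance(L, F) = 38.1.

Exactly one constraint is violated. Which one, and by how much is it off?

Distance(L, F) = 38.1 — off by 4.40.

N = (0.00, 0.00) ✓; N.y = 0.00, D.y = 0.00 ✓; |ND| = 59.10 ✓; ∠(PD, DN) = 90.00° ✓; |PD| = 13.40 ✓; bearing(P→L) − bearing(P→D) = 51.00° ✓; |PL| = 13.40 ✓; ∠(PL, LF) = 90.00° ✓; |LF| = 42.50 ✗.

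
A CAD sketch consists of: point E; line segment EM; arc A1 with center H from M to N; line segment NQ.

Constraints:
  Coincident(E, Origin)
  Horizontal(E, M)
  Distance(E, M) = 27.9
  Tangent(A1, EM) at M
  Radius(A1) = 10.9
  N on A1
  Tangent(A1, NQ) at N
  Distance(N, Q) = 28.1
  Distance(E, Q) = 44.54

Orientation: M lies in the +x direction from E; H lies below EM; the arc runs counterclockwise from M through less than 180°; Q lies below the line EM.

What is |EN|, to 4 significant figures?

20.82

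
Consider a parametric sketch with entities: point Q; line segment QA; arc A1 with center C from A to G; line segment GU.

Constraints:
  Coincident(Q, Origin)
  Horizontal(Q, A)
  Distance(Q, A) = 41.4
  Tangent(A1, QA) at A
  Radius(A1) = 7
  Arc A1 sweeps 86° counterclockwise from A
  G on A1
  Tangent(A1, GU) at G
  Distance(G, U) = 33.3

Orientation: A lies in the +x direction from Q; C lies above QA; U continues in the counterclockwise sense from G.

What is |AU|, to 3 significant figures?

40.8

Q is at the origin; Q and A share the same y with |QA| = 41.4 and A on the +x side, so A = (41.4, 0.00). The tangent condition forces CA to be normal to QA, so C = A + (0, 7) = (41.4, 7.00). On A1, A sits at bearing -90° from C; an 86° counterclockwise sweep puts G at bearing -4°, so G = C + 7.0·(cos -4°, sin -4°) = (48.4, 6.51). Tangency of A1 to GU means the radius CG is perpendicular to GU, so GU runs along (−sin -4°, cos -4°); with |GU| = 33.3, U = (50.7, 39.7). Then |AU| = |U − A| = 40.8.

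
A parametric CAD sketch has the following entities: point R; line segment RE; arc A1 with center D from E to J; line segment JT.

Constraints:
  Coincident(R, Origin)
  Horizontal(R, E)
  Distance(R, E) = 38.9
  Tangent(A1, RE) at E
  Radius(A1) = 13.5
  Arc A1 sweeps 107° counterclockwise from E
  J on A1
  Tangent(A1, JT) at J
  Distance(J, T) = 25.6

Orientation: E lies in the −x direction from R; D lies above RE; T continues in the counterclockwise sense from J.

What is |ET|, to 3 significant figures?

42.3

On A1, E sits at bearing -90° from D; a 107° counterclockwise sweep puts J at bearing 17°, so J = D + 13.5·(cos 17°, sin 17°) = (-26.0, 17.4). Tangency of A1 to JT means the radius DJ is perpendicular to JT, so JT runs along (−sin 17°, cos 17°); with |JT| = 25.6, T = (-33.5, 41.9). Then |ET| = |T − E| = 42.3.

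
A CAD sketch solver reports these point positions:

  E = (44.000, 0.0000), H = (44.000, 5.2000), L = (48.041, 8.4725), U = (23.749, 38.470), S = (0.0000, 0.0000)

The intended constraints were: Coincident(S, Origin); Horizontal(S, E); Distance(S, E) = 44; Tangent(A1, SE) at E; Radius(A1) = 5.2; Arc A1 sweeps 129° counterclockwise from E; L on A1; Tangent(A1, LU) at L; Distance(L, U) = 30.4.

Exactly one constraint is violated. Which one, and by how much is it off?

Distance(L, U) = 30.4 — off by 8.20.

S = (0.00, 0.00) ✓; S.y = 0.00, E.y = 0.00 ✓; |SE| = 44.00 ✓; ∠(HE, ES) = 90.00° ✓; |HE| = 5.200 ✓; bearing(H→L) − bearing(H→E) = 129.0° ✓; |HL| = 5.200 ✓; ∠(HL, LU) = 90.00° ✓; |LU| = 38.60 ✗.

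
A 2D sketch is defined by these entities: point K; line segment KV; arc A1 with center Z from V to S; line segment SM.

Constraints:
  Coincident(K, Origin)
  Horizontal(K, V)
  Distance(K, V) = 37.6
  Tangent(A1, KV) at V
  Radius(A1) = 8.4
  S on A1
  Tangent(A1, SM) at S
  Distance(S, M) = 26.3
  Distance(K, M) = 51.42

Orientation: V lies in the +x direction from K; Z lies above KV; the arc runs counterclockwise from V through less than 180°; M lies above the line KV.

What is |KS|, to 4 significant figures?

46.88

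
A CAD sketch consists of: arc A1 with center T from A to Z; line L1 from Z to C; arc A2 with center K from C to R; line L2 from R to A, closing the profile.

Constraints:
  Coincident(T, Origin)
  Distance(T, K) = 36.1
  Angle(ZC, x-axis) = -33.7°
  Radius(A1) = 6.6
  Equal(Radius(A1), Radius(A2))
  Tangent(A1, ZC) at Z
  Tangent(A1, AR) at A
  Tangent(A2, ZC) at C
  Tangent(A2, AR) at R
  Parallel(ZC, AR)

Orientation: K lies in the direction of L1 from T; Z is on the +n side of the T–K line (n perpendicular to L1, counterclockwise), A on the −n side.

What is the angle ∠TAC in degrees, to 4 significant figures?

69.92°

Tangency of A1 to both parallel lines with radius 6.6 puts Z and A at T ± 6.6·n: Z = (3.662, 5.491), A = (-3.662, -5.491). Equal radii place C and R the same way about K: C = K + 6.6·n = (33.70, -14.54), R = K − 6.6·n = (26.37, -25.52). Then cos ∠TAC = AT·AC / (|AT||AC|), giving 69.92°.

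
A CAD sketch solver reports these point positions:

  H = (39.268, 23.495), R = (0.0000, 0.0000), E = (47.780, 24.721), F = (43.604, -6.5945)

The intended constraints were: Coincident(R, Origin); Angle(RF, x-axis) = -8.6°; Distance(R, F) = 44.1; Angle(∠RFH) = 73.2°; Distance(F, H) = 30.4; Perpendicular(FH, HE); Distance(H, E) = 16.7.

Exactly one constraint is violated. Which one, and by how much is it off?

Distance(H, E) = 16.7 — off by 8.10.

R = (0.00, 0.00) ✓; RF at -8.600° ✓; |RF| = 44.10 ✓; ∠RFH = 73.20° ✓; |FH| = 30.40 ✓; ∠(FH, HE) = 90.00° ✓; |HE| = 8.600 ✗.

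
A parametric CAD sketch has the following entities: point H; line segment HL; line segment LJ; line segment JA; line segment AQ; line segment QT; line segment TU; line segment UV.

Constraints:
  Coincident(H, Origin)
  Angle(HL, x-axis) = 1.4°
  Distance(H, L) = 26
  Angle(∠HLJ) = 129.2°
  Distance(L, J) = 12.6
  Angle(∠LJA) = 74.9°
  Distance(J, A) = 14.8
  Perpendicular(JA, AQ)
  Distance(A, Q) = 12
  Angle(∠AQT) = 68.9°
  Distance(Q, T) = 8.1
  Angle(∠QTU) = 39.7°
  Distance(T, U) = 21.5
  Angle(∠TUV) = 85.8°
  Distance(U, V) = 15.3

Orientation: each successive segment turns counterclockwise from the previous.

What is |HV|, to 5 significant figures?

7.2346

H is at the origin; HL runs at 1.4° with length 26.0, so L = (25.992, 0.63524). ∠HLJ = 129.2° gives LJ at 52.200° from the x-axis; with |LJ| = 12.6, J = (33.715, 10.591). ∠LJA = 74.9° gives JA at 157.30° from the x-axis; with |JA| = 14.8, A = (20.061, 16.303). JA is perpendicular to AQ, so AQ runs at -112.70°; with |AQ| = 12.0, Q = (15.430, 5.2321). ∠AQT = 68.9° gives QT at -1.6000° from the x-axis; with |QT| = 8.1, T = (23.527, 5.0060). ∠QTU = 39.7° gives TU at 138.70° from the x-axis; with |TU| = 21.5, U = (7.3751, 19.196). ∠TUV = 85.8° gives UV at -127.10° from the x-axis; with |UV| = 15.3, V = (-1.8540, 6.9930). Then |HV| = |V − H| = 7.2346.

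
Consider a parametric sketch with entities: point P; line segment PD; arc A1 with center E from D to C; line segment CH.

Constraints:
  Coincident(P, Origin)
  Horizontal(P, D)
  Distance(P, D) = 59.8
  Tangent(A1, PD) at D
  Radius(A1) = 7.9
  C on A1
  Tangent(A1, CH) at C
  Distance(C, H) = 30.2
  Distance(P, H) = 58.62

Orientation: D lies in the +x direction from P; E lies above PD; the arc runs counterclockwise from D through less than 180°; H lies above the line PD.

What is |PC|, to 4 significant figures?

67.09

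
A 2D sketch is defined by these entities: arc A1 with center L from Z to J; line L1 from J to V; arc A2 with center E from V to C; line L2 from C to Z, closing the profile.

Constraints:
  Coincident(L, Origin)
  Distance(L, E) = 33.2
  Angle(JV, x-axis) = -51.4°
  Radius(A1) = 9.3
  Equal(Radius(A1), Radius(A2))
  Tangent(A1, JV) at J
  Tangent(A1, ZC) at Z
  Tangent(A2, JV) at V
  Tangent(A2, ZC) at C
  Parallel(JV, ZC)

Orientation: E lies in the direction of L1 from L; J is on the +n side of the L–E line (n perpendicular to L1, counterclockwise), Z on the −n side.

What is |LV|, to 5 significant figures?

34.478

The slot axis is L1's direction at -51.4°, so u = (cos -51.4°, sin -51.4°) = (0.62388, -0.78152) and n = (−sin -51.4°, cos -51.4°) = (0.78152, 0.62388). L is at the origin and E lies 33.2 along u from L, so E = 33.2·u = (20.713, -25.946). Tangency of A1 to both parallel lines with radius 9.3 puts J and Z at L ± 9.3·n: J = (7.2681, 5.8021), Z = (-7.2681, -5.8021). Equal radii place V and C the same way about E: V = E + 9.3·n = (27.981, -20.144), C = E − 9.3·n = (13.445, -31.749). Then |LV| = |V − L| = 34.478.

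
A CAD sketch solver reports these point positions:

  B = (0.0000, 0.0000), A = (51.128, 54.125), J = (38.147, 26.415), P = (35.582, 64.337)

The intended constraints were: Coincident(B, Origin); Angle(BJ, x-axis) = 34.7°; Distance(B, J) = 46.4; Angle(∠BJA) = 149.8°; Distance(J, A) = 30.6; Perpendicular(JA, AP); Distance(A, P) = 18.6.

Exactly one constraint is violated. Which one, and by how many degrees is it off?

Perpendicular(JA, AP) — off by 8.20°.

B = (0.00, 0.00) ✓; BJ at 34.70° ✓; |BJ| = 46.40 ✓; ∠BJA = 149.8° ✓; |JA| = 30.60 ✓; ∠(JA, AP) = 81.80° ✗; |AP| = 18.60 ✓.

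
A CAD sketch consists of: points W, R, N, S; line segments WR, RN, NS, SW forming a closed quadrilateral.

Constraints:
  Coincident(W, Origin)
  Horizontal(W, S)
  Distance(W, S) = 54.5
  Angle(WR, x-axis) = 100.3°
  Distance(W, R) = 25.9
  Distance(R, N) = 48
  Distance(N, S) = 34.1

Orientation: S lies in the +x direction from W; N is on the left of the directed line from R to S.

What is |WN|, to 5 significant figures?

53.575

W is at the origin; W and S share the same y with |WS| = 54.5 and S in +x, so S = (54.5, 0). WR runs at 100.3° with |WR| = 25.9, so R = (-4.6310, 25.483). N is determined by |RN| = 48.0 and |NS| = 34.1 together: it lies at the intersection of circle(R, 48.0) and circle(S, 34.1). With |RS| = 64.388, the foot of the radical line on RS is 41.056 from R and the perpendicular offset is √(48.0² − 41.056²) = 24.868. Taking the left-of-RS solution: N = (42.915, 32.072).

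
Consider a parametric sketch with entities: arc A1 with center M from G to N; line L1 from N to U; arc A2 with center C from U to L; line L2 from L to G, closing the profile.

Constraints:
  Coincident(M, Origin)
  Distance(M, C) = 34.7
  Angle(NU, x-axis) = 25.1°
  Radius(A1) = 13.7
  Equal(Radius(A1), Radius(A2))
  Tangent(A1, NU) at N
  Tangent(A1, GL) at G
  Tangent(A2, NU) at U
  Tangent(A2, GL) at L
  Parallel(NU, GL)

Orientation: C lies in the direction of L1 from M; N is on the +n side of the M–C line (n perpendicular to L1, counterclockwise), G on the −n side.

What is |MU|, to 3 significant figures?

37.3

Tangency of A1 to both parallel lines with radius 13.7 puts N and G at M ± 13.7·n: N = (-5.81, 12.4), G = (5.81, -12.4). Equal radii place U and L the same way about C: U = C + 13.7·n = (25.6, 27.1), L = C − 13.7·n = (37.2, 2.31). Then |MU| = |U − M| = 37.3.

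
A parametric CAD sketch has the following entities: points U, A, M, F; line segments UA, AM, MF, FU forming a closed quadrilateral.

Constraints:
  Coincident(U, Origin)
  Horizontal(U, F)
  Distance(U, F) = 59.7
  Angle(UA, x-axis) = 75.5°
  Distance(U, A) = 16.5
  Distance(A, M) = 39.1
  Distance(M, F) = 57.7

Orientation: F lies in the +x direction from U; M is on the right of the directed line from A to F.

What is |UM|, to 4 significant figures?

24.02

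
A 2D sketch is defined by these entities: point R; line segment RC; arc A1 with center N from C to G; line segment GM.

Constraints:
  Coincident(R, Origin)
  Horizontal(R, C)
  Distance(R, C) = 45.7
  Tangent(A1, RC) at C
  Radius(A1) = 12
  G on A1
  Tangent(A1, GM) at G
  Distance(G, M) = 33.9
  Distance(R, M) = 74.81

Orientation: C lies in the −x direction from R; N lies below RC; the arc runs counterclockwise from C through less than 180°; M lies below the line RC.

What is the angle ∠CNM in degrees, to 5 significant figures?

157.17°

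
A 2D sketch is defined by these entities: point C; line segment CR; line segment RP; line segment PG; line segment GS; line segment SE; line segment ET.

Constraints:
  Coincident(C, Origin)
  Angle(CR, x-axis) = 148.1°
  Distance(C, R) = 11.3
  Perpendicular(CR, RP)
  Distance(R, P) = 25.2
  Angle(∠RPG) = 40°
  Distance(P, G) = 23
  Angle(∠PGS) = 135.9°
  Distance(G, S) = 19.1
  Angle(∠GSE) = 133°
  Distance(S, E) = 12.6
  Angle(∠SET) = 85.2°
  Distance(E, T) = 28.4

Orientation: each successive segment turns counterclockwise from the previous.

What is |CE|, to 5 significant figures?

20.851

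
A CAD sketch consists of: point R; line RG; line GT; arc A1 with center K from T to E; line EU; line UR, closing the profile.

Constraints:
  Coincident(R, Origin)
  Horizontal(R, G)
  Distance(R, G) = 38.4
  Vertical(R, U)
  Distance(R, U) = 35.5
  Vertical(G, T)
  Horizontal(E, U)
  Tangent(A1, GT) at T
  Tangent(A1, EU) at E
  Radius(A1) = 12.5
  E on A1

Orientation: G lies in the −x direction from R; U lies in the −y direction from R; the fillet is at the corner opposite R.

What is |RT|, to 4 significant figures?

44.76

R is at the origin; R and G share the same y with |RG| = 38.4 and G on the −x side, so G = (-38.40, 0.000). RU is vertical with |RU| = 35.5 and U on the −y side, so U = (0.000, -35.50). The virtual corner opposite R is at (-38.40, -35.50). Tangency of A1 to GT means the radius KT is perpendicular to GT and tangency of A1 to EU means the radius KE is perpendicular to EU, with radius 12.5, so the center K sits 12.5 in from both sides at K = (-25.90, -23.00). That places the tangent points at T = (-38.40, -23.00) on GT and E = (-25.90, -35.50) on EU. Then |RT| = |T − R| = 44.76.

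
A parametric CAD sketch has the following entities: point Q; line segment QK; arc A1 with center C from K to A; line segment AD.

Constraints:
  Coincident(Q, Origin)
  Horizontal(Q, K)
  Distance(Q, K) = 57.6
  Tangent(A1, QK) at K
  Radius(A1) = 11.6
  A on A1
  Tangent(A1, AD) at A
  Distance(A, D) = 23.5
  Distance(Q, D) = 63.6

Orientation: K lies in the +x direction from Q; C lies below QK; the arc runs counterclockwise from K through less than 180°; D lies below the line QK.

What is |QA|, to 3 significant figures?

48.4

Q is at the origin; Q and K share the same y with |QK| = 57.6 and K on the +x side, so K = (57.6, 0.00). Since A1 is tangent to QK there, CK ⟂ QK, so C = K + (0, -11.6) = (57.6, -11.6). Since CA ⟂ AD (tangency), |CD| = √(11.6² + 23.5²) = 26.2 regardless of where A sits on A1. So D lies on both circle(Q, 63.6) and circle(C, 26.2); the below-QK intersection is D = (51.6, -37.1). A is the foot of the tangent from D: A = (46.3, -14.2).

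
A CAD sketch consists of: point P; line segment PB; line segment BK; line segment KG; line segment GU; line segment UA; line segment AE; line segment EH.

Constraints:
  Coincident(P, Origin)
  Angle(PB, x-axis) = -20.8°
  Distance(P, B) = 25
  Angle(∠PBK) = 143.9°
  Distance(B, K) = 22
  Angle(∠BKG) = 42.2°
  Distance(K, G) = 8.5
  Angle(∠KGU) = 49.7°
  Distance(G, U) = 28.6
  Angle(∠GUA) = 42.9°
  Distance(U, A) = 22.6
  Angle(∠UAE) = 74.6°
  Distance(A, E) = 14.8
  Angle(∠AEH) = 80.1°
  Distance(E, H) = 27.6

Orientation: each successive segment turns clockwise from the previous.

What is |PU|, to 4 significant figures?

51.34

∠BKG = 42.2° gives KG at 165.3° from the x-axis; with |KG| = 8.5, G = (27.16, -25.15). ∠KGU = 49.7° gives GU at 35.00° from the x-axis; with |GU| = 28.6, U = (50.59, -8.746). Then |PU| = |U − P| = 51.34.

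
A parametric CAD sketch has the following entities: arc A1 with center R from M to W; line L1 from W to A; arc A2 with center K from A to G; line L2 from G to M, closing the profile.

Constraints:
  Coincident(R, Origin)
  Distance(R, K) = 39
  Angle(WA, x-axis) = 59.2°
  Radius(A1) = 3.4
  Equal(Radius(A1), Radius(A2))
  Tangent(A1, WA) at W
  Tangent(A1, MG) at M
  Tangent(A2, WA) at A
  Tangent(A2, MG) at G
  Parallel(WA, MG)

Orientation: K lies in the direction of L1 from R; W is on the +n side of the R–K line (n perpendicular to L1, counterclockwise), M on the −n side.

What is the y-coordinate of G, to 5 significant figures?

31.758

Tangency of A1 to both parallel lines with radius 3.4 puts W and M at R ± 3.4·n: W = (-2.9205, 1.7409), M = (2.9205, -1.7409). Equal radii place A and G the same way about K: A = K + 3.4·n = (17.049, 35.240), G = K − 3.4·n = (22.890, 31.758). So G.y = 31.758.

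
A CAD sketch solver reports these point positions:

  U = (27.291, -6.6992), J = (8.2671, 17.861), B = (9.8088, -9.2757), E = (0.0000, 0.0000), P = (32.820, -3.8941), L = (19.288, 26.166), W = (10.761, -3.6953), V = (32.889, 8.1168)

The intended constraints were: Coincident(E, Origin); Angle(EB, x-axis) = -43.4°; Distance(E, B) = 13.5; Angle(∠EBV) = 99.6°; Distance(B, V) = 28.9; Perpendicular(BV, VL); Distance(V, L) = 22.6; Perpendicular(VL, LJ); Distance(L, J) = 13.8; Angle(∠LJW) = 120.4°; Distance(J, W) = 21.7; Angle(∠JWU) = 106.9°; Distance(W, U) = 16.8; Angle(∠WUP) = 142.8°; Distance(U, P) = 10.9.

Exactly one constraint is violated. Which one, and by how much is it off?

Distance(U, P) = 10.9 — off by 4.70.

E = (0.00, 0.00) ✓; EB at -43.40° ✓; |EB| = 13.50 ✓; ∠EBV = 99.60° ✓; |BV| = 28.90 ✓; ∠(BV, VL) = 90.00° ✓; |VL| = 22.60 ✓; ∠(VL, LJ) = 90.00° ✓; |LJ| = 13.80 ✓; ∠LJW = 120.4° ✓; |JW| = 21.70 ✓; ∠JWU = 106.9° ✓; |WU| = 16.80 ✓; ∠WUP = 142.8° ✓; |UP| = 6.200 ✗.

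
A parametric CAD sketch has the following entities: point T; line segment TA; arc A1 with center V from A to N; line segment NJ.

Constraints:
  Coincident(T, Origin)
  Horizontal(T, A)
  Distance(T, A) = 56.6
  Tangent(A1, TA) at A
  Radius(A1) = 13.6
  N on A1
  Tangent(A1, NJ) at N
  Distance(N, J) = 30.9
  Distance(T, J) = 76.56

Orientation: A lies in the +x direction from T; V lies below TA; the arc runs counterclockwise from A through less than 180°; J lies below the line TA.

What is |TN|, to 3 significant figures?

49.3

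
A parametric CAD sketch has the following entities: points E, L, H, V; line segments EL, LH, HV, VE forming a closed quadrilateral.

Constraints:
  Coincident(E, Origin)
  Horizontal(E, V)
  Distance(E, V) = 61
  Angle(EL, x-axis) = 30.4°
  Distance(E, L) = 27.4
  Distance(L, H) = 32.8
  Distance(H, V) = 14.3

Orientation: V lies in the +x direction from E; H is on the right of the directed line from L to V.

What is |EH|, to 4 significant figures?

49.24

Checks: E.y = 0.00, V.y = 0.00 ✓; |LH| = 32.80 ✓; |HV| = 14.30 ✓.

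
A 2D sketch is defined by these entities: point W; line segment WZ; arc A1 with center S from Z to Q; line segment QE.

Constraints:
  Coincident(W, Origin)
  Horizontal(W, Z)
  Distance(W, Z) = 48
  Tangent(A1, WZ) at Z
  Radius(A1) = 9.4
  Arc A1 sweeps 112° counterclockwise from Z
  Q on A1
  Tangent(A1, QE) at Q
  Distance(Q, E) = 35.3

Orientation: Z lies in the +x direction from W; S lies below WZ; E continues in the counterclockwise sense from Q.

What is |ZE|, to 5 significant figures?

45.873

W is at the origin; WZ is horizontal with |WZ| = 48.0 and Z on the +x side, so Z = (48.000, 0.0000). Tangency of A1 to WZ means the radius SZ is perpendicular to WZ, so S = Z + (0, -9.4) = (48.000, -9.4000). On A1, Z sits at bearing 90° from S; a 112° counterclockwise sweep puts Q at bearing 202°, so Q = S + 9.4·(cos 202°, sin 202°) = (39.284, -12.921). Since A1 is tangent to QE there, SQ ⟂ QE, so QE runs along (−sin 202°, cos 202°); with |QE| = 35.3, E = (52.508, -45.651). Then |ZE| = |E − Z| = 45.873.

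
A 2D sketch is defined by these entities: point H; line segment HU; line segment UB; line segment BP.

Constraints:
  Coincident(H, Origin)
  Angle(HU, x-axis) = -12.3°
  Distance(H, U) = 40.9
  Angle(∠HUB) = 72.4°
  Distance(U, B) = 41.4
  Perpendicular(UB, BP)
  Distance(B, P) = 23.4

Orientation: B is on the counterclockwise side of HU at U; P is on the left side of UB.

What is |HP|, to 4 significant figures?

32.95

∠HUB = 72.4°, so UB runs at -12.3° + (180° − 72.4°) = 95.30° from the x-axis; with |UB| = 41.4, B = U + 41.4·(cos 95.30°, sin 95.30°) = (36.14, 32.51). UB is perpendicular to BP; with |BP| = 23.4 on the left of UB, P = B + 23.4·(-0.9957, -0.09237) = (12.84, 30.35). Then |HP| = |P − H| = 32.95.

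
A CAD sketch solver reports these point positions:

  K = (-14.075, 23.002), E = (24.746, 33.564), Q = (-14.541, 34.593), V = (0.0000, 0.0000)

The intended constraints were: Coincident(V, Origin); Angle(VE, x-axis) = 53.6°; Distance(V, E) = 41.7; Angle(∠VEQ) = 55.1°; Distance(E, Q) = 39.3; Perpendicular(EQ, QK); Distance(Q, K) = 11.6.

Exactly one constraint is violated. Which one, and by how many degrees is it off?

Perpendicular(EQ, QK) — off by 3.80°.

V = (0.00, 0.00) ✓; VE at 53.60° ✓; |VE| = 41.70 ✓; ∠VEQ = 55.10° ✓; |EQ| = 39.30 ✓; ∠(EQ, QK) = 93.80° ✗; |QK| = 11.60 ✓.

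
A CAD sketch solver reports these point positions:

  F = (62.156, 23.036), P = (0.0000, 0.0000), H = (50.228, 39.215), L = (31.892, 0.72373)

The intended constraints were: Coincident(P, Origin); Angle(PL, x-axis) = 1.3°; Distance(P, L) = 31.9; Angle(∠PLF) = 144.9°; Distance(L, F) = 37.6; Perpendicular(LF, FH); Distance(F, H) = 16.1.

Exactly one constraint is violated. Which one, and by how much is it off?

Distance(F, H) = 16.1 — off by 4.00.

P = (0.00, 0.00) ✓; PL at 1.300° ✓; |PL| = 31.90 ✓; ∠PLF = 144.9° ✓; |LF| = 37.60 ✓; ∠(LF, FH) = 90.00° ✓; |FH| = 20.10 ✗.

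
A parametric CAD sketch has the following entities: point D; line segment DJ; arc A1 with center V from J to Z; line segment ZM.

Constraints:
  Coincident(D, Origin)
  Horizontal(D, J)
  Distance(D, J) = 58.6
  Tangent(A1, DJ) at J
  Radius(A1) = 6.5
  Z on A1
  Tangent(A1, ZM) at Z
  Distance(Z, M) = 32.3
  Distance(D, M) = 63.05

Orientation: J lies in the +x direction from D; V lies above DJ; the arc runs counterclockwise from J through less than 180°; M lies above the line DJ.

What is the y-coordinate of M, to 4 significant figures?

38.32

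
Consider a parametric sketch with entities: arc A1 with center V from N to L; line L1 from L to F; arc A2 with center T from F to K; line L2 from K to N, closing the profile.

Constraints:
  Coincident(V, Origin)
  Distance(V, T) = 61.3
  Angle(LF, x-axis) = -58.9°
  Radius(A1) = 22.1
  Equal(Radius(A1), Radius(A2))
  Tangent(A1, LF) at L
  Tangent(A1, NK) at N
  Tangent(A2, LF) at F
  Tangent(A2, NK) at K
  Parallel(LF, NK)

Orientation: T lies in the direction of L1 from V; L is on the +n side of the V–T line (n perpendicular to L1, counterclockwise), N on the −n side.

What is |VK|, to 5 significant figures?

65.162

The slot axis is L1's direction at -58.9°, so u = (cos -58.9°, sin -58.9°) = (0.51653, -0.85627) and n = (−sin -58.9°, cos -58.9°) = (0.85627, 0.51653). V is at the origin and T lies 61.3 along u from V, so T = 61.3·u = (31.663, -52.489). Tangency of A1 to both parallel lines with radius 22.1 puts L and N at V ± 22.1·n: L = (18.924, 11.415), N = (-18.924, -11.415). Equal radii place F and K the same way about T: F = T + 22.1·n = (50.587, -41.074), K = T − 22.1·n = (12.740, -63.905). Then |VK| = |K − V| = 65.162.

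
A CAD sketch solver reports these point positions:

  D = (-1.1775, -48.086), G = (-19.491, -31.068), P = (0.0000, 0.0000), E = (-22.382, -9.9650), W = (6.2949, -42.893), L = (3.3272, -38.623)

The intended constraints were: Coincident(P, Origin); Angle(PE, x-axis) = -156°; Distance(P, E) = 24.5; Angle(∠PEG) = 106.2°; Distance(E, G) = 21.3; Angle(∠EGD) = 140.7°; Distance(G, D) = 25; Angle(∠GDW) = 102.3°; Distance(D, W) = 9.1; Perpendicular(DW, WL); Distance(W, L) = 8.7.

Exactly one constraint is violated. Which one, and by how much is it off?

Distance(W, L) = 8.7 — off by 3.50.

P = (0.00, 0.00) ✓; PE at -156.0° ✓; |PE| = 24.50 ✓; ∠PEG = 106.2° ✓; |EG| = 21.30 ✓; ∠EGD = 140.7° ✓; |GD| = 25.00 ✓; ∠GDW = 102.3° ✓; |DW| = 9.100 ✓; ∠(DW, WL) = 90.00° ✓; |WL| = 5.200 ✗.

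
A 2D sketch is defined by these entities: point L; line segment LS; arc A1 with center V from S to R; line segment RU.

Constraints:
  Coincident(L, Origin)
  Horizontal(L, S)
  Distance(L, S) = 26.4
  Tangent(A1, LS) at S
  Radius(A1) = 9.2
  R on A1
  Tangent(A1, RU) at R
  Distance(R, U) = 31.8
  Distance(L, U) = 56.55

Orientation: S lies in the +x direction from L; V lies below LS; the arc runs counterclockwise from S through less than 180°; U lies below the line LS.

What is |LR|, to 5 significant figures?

24.938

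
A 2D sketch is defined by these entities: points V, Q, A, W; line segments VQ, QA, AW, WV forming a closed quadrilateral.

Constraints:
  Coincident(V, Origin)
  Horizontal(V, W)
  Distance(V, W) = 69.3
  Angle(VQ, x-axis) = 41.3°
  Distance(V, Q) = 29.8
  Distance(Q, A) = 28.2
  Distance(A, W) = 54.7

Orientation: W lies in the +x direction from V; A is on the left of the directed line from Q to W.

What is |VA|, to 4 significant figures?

57.28

Checks: VQ at 41.30° ✓; |QA| = 28.20 ✓; |AW| = 54.70 ✓.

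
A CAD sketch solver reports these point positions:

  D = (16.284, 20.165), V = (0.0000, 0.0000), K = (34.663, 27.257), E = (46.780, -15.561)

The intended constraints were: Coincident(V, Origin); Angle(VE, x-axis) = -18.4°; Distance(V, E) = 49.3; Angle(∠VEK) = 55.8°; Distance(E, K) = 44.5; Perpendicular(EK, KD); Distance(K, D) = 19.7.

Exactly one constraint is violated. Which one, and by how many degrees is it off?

Perpendicular(EK, KD) — off by 5.30°.

V = (0.00, 0.00) ✓; VE at -18.40° ✓; |VE| = 49.30 ✓; ∠VEK = 55.80° ✓; |EK| = 44.50 ✓; ∠(EK, KD) = 95.30° ✗; |KD| = 19.70 ✓.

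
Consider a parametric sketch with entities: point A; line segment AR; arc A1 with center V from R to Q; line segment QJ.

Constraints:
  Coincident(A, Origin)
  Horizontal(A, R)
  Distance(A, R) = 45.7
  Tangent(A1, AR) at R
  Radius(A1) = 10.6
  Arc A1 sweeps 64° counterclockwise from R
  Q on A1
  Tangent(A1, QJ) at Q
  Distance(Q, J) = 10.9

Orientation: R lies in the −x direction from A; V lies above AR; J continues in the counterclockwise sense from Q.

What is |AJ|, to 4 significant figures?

35.12

A is at the origin; A and R share the same y with |AR| = 45.7 and R on the −x side, so R = (-45.70, 0.000). A1 meets AR tangentially, so VR is at right angles to AR, so V = R + (0, 10.6) = (-45.70, 10.60). On A1, R sits at bearing -90° from V; a 64° counterclockwise sweep puts Q at bearing -26°, so Q = V + 10.6·(cos -26°, sin -26°) = (-36.17, 5.953). Since A1 is tangent to QJ there, VQ ⟂ QJ, so QJ runs along (−sin -26°, cos -26°); with |QJ| = 10.9, J = (-31.39, 15.75). Then |AJ| = |J − A| = 35.12.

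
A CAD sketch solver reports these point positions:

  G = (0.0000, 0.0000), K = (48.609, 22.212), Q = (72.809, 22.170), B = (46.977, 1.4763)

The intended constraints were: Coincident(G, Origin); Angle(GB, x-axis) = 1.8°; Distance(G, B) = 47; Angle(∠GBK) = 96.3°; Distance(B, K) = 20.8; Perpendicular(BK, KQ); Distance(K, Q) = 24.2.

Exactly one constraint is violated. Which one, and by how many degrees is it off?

Perpendicular(BK, KQ) — off by 4.40°.

G = (0.00, 0.00) ✓; GB at 1.800° ✓; |GB| = 47.00 ✓; ∠GBK = 96.30° ✓; |BK| = 20.80 ✓; ∠(BK, KQ) = 85.60° ✗; |KQ| = 24.20 ✓.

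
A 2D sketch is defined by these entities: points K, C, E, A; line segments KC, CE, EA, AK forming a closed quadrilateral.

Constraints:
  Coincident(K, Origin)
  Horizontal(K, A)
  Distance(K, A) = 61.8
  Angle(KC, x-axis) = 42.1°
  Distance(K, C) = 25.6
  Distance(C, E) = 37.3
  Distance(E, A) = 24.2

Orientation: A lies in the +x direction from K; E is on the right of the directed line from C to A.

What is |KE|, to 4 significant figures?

43.18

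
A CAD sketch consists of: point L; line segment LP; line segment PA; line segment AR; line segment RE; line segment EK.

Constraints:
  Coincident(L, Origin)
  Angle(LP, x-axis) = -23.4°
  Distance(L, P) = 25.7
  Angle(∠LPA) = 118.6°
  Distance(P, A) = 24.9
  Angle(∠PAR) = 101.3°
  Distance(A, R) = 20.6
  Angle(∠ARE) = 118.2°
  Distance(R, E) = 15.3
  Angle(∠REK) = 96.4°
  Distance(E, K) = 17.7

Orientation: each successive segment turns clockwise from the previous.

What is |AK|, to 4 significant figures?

27.01

L is at the origin; LP runs at -23.4° with length 25.7, so P = (23.59, -10.21). ∠LPA = 118.6° gives PA at -84.80° from the x-axis; with |PA| = 24.9, A = (25.84, -35.00). ∠PAR = 101.3° gives AR at -163.5° from the x-axis; with |AR| = 20.6, R = (6.091, -40.85). ∠ARE = 118.2° gives RE at 134.7° from the x-axis; with |RE| = 15.3, E = (-4.671, -29.98). ∠REK = 96.4° gives EK at 51.10° from the x-axis; with |EK| = 17.7, K = (6.444, -16.20). Then |AK| = |K − A| = 27.01.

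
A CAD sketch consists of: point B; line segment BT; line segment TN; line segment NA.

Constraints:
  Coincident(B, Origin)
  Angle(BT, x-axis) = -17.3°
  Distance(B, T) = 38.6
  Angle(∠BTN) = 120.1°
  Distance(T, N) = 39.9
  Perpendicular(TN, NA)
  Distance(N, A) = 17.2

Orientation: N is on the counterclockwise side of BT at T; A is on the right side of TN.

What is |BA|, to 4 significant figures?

77.92

B is at the origin; BT runs at -17.3° with length 38.6, so T = 38.6·(cos -17.3°, sin -17.3°) = (36.85, -11.48). ∠BTN = 120.1°, so TN runs at -17.3° + (180° − 120.1°) = 42.60° from the x-axis; with |TN| = 39.9, N = T + 39.9·(cos 42.60°, sin 42.60°) = (66.22, 15.53). TN is perpendicular to NA; with |NA| = 17.2 on the right of TN, A = N + 17.2·(0.6769, -0.7361) = (77.87, 2.868). Then |BA| = |A − B| = 77.92.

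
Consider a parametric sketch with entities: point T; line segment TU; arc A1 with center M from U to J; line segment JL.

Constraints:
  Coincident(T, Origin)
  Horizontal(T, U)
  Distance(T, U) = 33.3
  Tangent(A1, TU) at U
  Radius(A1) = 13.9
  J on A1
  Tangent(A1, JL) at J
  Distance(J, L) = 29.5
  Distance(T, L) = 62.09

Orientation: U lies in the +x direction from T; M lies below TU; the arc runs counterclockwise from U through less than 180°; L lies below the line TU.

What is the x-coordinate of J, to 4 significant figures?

22.94

Checks: |MJ| = 13.90 ✓; ∠(MJ, JL) = 90.00° ✓; |JL| = 29.50 ✓; |TL| = 62.09 ✓.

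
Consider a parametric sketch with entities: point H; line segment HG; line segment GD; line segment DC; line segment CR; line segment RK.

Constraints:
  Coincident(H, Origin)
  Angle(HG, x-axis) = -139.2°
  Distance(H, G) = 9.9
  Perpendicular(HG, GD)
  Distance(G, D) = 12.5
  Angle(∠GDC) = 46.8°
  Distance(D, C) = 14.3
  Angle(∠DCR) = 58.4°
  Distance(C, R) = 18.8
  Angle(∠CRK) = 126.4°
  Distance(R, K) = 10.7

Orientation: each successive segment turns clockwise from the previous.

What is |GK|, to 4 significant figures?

16.70

H is at the origin; HG runs at -139.2° with length 9.9, so G = (-7.494, -6.469). HG is perpendicular to GD, so GD runs at 130.8°; with |GD| = 12.5, D = (-15.66, 2.994). ∠GDC = 46.8° gives DC at -2.400° from the x-axis; with |DC| = 14.3, C = (-1.375, 2.395). ∠DCR = 58.4° gives CR at -124.0° from the x-axis; with |CR| = 18.8, R = (-11.89, -13.19). ∠CRK = 126.4° gives RK at -177.6° from the x-axis; with |RK| = 10.7, K = (-22.58, -13.64). Then |GK| = |K − G| = 16.70.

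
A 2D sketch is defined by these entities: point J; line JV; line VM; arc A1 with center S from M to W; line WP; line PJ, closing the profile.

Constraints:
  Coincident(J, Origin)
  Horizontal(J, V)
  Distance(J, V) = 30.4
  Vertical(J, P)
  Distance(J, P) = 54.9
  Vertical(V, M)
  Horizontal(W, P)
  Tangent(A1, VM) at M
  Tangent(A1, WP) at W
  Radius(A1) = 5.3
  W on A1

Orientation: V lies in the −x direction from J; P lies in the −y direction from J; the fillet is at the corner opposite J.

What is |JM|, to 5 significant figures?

58.175

The virtual corner opposite J is at (-30.400, -54.900). The tangent condition forces SM to be normal to VM and tangency of A1 to WP means the radius SW is perpendicular to WP, with radius 5.3, so the center S sits 5.3 in from both sides at S = (-25.100, -49.600). That places the tangent points at M = (-30.400, -49.600) on VM and W = (-25.100, -54.900) on WP. Then |JM| = |M − J| = 58.175.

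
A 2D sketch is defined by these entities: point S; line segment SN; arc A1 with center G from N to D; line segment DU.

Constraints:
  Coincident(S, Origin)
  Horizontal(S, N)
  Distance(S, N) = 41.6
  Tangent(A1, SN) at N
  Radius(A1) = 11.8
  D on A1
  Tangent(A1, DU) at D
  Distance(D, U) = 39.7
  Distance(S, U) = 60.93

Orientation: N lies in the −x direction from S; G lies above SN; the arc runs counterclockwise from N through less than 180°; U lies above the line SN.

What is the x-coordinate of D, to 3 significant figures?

-29.8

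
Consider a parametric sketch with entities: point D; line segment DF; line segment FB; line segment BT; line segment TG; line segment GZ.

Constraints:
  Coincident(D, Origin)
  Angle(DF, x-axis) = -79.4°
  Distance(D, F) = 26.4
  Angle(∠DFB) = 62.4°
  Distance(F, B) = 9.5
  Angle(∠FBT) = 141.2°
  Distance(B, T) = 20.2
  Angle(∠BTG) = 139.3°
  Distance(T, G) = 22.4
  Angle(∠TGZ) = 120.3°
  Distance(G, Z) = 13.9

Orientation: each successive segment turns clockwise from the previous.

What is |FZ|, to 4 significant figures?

47.63

D is at the origin; DF runs at -79.4° with length 26.4, so F = (4.856, -25.95). ∠DFB = 62.4° gives FB at 163.0° from the x-axis; with |FB| = 9.5, B = (-4.229, -23.17). ∠FBT = 141.2° gives BT at 124.2° from the x-axis; with |BT| = 20.2, T = (-15.58, -6.465). ∠BTG = 139.3° gives TG at 83.50° from the x-axis; with |TG| = 22.4, G = (-13.05, 15.79). ∠TGZ = 120.3° gives GZ at 23.80° from the x-axis; with |GZ| = 13.9, Z = (-0.3290, 21.40). Then |FZ| = |Z − F| = 47.63.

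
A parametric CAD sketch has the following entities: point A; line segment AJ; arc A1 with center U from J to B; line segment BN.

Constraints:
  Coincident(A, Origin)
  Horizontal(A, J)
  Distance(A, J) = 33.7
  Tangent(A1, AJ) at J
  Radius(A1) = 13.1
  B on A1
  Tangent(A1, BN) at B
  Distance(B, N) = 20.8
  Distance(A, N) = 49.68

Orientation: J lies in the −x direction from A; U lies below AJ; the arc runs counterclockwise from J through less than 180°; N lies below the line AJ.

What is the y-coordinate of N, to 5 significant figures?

-37.648

Checks: |UB| = 13.10 ✓; ∠(UB, BN) = 90.00° ✓; |BN| = 20.80 ✓; |AN| = 49.68 ✓.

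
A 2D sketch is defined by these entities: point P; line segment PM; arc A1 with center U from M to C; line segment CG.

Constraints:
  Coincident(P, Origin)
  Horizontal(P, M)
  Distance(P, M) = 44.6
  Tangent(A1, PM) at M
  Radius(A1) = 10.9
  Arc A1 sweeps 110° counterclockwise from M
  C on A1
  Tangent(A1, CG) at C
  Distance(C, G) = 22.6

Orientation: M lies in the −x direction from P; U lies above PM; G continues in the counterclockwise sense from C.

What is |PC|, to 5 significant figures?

37.342

P is at the origin; P and M share the same y with |PM| = 44.6 and M on the −x side, so M = (-44.600, 0.0000). Since A1 is tangent to PM there, UM ⟂ PM, so U = M + (0, 10.9) = (-44.600, 10.900). On A1, M sits at bearing -90° from U; a 110° counterclockwise sweep puts C at bearing 20°, so C = U + 10.9·(cos 20°, sin 20°) = (-34.357, 14.628). Then |PC| = |C − P| = 37.342.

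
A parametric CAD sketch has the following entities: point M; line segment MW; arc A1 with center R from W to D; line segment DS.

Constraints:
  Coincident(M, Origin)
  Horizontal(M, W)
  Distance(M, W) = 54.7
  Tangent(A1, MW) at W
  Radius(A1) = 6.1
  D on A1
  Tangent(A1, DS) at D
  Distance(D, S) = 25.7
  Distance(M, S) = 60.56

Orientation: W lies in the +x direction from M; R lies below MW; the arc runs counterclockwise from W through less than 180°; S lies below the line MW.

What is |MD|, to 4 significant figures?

49.09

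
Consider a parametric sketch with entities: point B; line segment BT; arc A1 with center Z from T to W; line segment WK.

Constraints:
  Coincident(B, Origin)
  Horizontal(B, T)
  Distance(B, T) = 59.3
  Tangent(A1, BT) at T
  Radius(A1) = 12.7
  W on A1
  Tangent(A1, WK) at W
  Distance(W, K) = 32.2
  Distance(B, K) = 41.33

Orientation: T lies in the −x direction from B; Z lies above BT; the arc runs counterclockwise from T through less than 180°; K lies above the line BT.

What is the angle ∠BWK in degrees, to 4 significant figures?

55.78°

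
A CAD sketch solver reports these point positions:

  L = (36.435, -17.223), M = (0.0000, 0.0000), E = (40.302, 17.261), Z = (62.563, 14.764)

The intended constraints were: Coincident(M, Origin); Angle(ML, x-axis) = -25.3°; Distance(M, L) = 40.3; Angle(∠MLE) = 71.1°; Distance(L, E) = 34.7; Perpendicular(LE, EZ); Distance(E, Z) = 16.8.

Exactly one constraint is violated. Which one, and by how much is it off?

Distance(E, Z) = 16.8 — off by 5.60.

M = (0.00, 0.00) ✓; ML at -25.30° ✓; |ML| = 40.30 ✓; ∠MLE = 71.10° ✓; |LE| = 34.70 ✓; ∠(LE, EZ) = 90.00° ✓; |EZ| = 22.40 ✗.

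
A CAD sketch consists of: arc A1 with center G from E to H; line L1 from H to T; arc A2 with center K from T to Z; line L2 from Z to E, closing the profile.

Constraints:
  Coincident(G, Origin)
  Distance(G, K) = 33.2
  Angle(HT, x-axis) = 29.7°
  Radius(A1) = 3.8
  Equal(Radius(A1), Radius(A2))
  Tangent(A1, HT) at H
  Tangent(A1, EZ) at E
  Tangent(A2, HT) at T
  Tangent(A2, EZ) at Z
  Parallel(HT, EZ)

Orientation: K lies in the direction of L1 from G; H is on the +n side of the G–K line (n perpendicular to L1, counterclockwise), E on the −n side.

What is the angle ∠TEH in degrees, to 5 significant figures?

77.106°

Tangency of A1 to both parallel lines with radius 3.8 puts H and E at G ± 3.8·n: H = (-1.8827, 3.3008), E = (1.8827, -3.3008). Equal radii place T and Z the same way about K: T = K + 3.8·n = (26.956, 19.750), Z = K − 3.8·n = (30.721, 13.148). Then cos ∠TEH = ET·EH / (|ET||EH|), giving 77.106°.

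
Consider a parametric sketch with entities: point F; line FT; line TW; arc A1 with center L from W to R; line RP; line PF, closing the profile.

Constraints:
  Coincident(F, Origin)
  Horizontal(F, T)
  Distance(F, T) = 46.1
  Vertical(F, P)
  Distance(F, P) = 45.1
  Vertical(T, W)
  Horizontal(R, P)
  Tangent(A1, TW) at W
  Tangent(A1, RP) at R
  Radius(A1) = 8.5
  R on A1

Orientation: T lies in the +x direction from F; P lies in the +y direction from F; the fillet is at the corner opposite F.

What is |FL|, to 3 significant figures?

52.5

F is at the origin; FT is horizontal with |FT| = 46.1 and T on the +x side, so T = (46.1, 0.00). FP is vertical with |FP| = 45.1 and P on the +y side, so P = (0.00, 45.1). The virtual corner opposite F is at (46.1, 45.1). Since A1 is tangent to TW there, LW ⟂ TW and since A1 is tangent to RP there, LR ⟂ RP, with radius 8.5, so the center L sits 8.5 in from both sides at L = (37.6, 36.6). Then |FL| = |L − F| = 52.5.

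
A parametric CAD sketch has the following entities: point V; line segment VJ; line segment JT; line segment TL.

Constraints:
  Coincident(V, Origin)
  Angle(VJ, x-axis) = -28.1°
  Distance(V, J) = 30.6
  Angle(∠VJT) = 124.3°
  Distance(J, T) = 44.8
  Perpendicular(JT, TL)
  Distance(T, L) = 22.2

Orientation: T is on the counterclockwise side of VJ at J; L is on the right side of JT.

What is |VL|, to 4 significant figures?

78.13

∠VJT = 124.3°, so JT runs at -28.1° + (180° − 124.3°) = 27.60° from the x-axis; with |JT| = 44.8, T = J + 44.8·(cos 27.60°, sin 27.60°) = (66.70, 6.343). JT ⟂ TL; with |TL| = 22.2 on the right of JT, L = T + 22.2·(0.4633, -0.8862) = (76.98, -13.33). Then |VL| = |L − V| = 78.13.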